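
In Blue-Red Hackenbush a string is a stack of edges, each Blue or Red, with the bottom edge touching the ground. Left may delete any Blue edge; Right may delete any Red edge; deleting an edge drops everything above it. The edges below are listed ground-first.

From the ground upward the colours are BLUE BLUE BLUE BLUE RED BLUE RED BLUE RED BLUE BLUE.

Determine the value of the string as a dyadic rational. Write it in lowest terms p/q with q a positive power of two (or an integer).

471/128

Prefix values for BLUE BLUE BLUE BLUE RED BLUE RED BLUE RED BLUE BLUE via {L|R} + simplicity:
val_1 [B]  L=[0]  R=[—]  → 1
val_2 [BB]  L=[0,1]  R=[—]  → 2
val_3 [BBB]  L=[0,1,2]  R=[—]  → 3
val_4 [BBBB]  L=[0,1,2,3]  R=[—]  → 4
val_5 [BBBBR]  L=[0,1,2,3]  R=[4]  → 7/2
val_6 [BBBBRB]  L=[0,1,2,3,7/2]  R=[4]  → 15/4
val_7 [BBBBRBR]  L=[0,1,2,3,7/2]  R=[15/4,4]  → 29/8
val_8 [BBBBRBRB]  L=[0,1,2,3,7/2,29/8]  R=[15/4,4]  → 59/16
val_9 [BBBBRBRBR]  L=[0,1,2,3,7/2,29/8]  R=[59/16,15/4,4]  → 117/32
val_10 [BBBBRBRBRB]  L=[0,1,2,3,7/2,29/8,117/32]  R=[59/16,15/4,4]  → 235/64
val_11 [BBBBRBRBRBB]  L=[0,1,2,3,7/2,29/8,117/32,235/64]  R=[59/16,15/4,4]  → 471/128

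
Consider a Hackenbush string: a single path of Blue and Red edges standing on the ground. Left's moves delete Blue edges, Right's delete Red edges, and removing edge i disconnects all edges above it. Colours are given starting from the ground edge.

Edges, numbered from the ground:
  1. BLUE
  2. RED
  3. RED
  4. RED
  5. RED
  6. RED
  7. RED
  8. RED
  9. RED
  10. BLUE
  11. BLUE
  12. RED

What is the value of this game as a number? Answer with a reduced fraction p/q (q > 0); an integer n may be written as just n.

13/2048

val_1 [B]  L=[0]  R=[]  gives 1
val_2 [BR]  L=[0]  R=[1]  gives 1/2
val_3 [BRR]  L=[0]  R=[1/2; 1]  gives 1/4
val_4 [BRRR]  L=[0]  R=[1/4; 1/2; 1]  gives 1/8
val_5 [BRRRR]  L=[0]  R=[1/8; 1/4; 1/2; 1]  gives 1/16
val_6 [BRRRRR]  L=[0]  R=[1/16; 1/8; 1/4; 1/2; 1]  gives 1/32
val_7 [BRRRRRR]  L=[0]  R=[1/32; 1/16; 1/8; 1/4; 1/2; 1]  gives 1/64
val_8 [BRRRRRRR]  L=[0]  R=[1/64; 1/32; 1/16; 1/8; 1/4; 1/2; 1]  gives 1/128
val_9 [BRRRRRRRR]  L=[0]  R=[1/128; 1/64; 1/32; 1/16; 1/8; 1/4; 1/2; 1]  gives 1/256
val_10 [BRRRRRRRRB]  L=[0; 1/256]  R=[1/128; 1/64; 1/32; 1/16; 1/8; 1/4; 1/2; 1]  gives 3/512
val_11 [BRRRRRRRRBB]  L=[0; 1/256; 3/512]  R=[1/128; 1/64; 1/32; 1/16; 1/8; 1/4; 1/2; 1]  gives 7/1024
val_12 [BRRRRRRRRBBR]  L=[0; 1/256; 3/512]  R=[7/1024; 1/128; 1/64; 1/32; 1/16; 1/8; 1/4; 1/2; 1]  gives 13/2048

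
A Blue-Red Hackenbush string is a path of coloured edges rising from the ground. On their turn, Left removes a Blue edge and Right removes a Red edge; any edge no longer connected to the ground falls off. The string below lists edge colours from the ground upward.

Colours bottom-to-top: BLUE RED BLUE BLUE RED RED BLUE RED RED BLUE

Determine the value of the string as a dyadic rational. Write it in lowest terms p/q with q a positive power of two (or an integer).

403/512

edge 1 of 10 (BLUE): { 0 | (no moves) } => 1
edge 2 of 10 (RED): { 0 | 1 } => 1/2
edge 3 of 10 (BLUE): { 0, 1/2 | 1 } => 3/4
edge 4 of 10 (BLUE): { 0, 1/2, 3/4 | 1 } => 7/8
edge 5 of 10 (RED): { 0, 1/2, 3/4 | 7/8, 1 } => 13/16
edge 6 of 10 (RED): { 0, 1/2, 3/4 | 13/16, 7/8, 1 } => 25/32
edge 7 of 10 (BLUE): { 0, 1/2, 3/4, 25/32 | 13/16, 7/8, 1 } => 51/64
edge 8 of 10 (RED): { 0, 1/2, 3/4, 25/32 | 51/64, 13/16, 7/8, 1 } => 101/128
edge 9 of 10 (RED): { 0, 1/2, 3/4, 25/32 | 101/128, 51/64, 13/16, 7/8, 1 } => 201/256
edge 10 of 10 (BLUE): { 0, 1/2, 3/4, 25/32, 201/256 | 101/128, 51/64, 13/16, 7/8, 1 } => 403/512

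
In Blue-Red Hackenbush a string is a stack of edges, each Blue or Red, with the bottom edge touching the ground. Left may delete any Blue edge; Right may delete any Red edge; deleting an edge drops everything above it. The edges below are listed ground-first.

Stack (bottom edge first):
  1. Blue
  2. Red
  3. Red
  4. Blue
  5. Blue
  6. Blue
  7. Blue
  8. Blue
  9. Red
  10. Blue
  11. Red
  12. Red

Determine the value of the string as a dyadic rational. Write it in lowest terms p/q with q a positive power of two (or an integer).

1001/2048

step 1: add Blue to get B; options L={ 0 } R={ · } = 1
step 2: add Red to get BR; options L={ 0 } R={ 1 } = 1/2
step 3: add Red to get BRR; options L={ 0 } R={ 1/2, 1 } = 1/4
step 4: add Blue to get BRRB; options L={ 0, 1/4 } R={ 1/2, 1 } = 3/8
step 5: add Blue to get BRRBB; options L={ 0, 1/4, 3/8 } R={ 1/2, 1 } = 7/16
step 6: add Blue to get BRRBBB; options L={ 0, 1/4, 3/8, 7/16 } R={ 1/2, 1 } = 15/32
step 7: add Blue to get BRRBBBB; options L={ 0, 1/4, 3/8, 7/16, 15/32 } R={ 1/2, 1 } = 31/64
step 8: add Blue to get BRRBBBBB; options L={ 0, 1/4, 3/8, 7/16, 15/32, 31/64 } R={ 1/2, 1 } = 63/128
step 9: add Red to get BRRBBBBBR; options L={ 0, 1/4, 3/8, 7/16, 15/32, 31/64 } R={ 63/128, 1/2, 1 } = 125/256
step 10: add Blue to get BRRBBBBBRB; options L={ 0, 1/4, 3/8, 7/16, 15/32, 31/64, 125/256 } R={ 63/128, 1/2, 1 } = 251/512
step 11: add Red to get BRRBBBBBRBR; options L={ 0, 1/4, 3/8, 7/16, 15/32, 31/64, 125/256 } R={ 251/512, 63/128, 1/2, 1 } = 501/1024
step 12: add Red to get BRRBBBBBRBRR; options L={ 0, 1/4, 3/8, 7/16, 15/32, 31/64, 125/256 } R={ 501/1024, 251/512, 63/128, 1/2, 1 } = 1001/2048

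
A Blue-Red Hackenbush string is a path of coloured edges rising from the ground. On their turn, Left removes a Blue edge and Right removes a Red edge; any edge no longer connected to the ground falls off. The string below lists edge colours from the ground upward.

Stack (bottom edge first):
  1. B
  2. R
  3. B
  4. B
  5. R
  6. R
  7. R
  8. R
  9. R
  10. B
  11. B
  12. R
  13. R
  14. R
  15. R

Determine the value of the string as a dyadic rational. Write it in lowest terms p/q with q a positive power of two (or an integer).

12385/16384

val(B) = { 0 | (no moves) } — 1
val(BR) = { 0 | 1 } — 1/2
val(BRB) = { 0; 1/2 | 1 } — 3/4
val(BRBB) = { 0; 1/2; 3/4 | 1 } — 7/8
val(BRBBR) = { 0; 1/2; 3/4 | 7/8; 1 } — 13/16
val(BRBBRR) = { 0; 1/2; 3/4 | 13/16; 7/8; 1 } — 25/32
val(BRBBRRR) = { 0; 1/2; 3/4 | 25/32; 13/16; 7/8; 1 } — 49/64
val(BRBBRRRR) = { 0; 1/2; 3/4 | 49/64; 25/32; 13/16; 7/8; 1 } — 97/128
val(BRBBRRRRR) = { 0; 1/2; 3/4 | 97/128; 49/64; 25/32; 13/16; 7/8; 1 } — 193/256
val(BRBBRRRRRB) = { 0; 1/2; 3/4; 193/256 | 97/128; 49/64; 25/32; 13/16; 7/8; 1 } — 387/512
val(BRBBRRRRRBB) = { 0; 1/2; 3/4; 193/256; 387/512 | 97/128; 49/64; 25/32; 13/16; 7/8; 1 } — 775/1024
val(BRBBRRRRRBBR) = { 0; 1/2; 3/4; 193/256; 387/512 | 775/1024; 97/128; 49/64; 25/32; 13/16; 7/8; 1 } — 1549/2048
val(BRBBRRRRRBBRR) = { 0; 1/2; 3/4; 193/256; 387/512 | 1549/2048; 775/1024; 97/128; 49/64; 25/32; 13/16; 7/8; 1 } — 3097/4096
val(BRBBRRRRRBBRRR) = { 0; 1/2; 3/4; 193/256; 387/512 | 3097/4096; 1549/2048; 775/1024; 97/128; 49/64; 25/32; 13/16; 7/8; 1 } — 6193/8192
val(BRBBRRRRRBBRRRR) = { 0; 1/2; 3/4; 193/256; 387/512 | 6193/8192; 3097/4096; 1549/2048; 775/1024; 97/128; 49/64; 25/32; 13/16; 7/8; 1 } — 12385/16384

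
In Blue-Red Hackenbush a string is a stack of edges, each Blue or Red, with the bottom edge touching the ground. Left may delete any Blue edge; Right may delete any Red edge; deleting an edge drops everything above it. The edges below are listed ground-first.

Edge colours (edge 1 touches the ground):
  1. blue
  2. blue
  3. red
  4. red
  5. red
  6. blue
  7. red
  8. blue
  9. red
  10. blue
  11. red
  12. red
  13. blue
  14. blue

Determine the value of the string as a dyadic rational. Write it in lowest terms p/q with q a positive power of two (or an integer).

Prefix values for blue blue red red red blue red blue red blue red red blue blue via {L|R} + simplicity:
1 of 14 · b · max L 0 · min R +∞ so 1
2 of 14 · bb · max L 1 · min R +∞ so 2
3 of 14 · bbr · max L 1 · min R 2 so 3/2
4 of 14 · bbrr · max L 1 · min R 3/2 so 5/4
5 of 14 · bbrrr · max L 1 · min R 5/4 so 9/8
6 of 14 · bbrrrb · max L 9/8 · min R 5/4 so 19/16
7 of 14 · bbrrrbr · max L 9/8 · min R 19/16 so 37/32
8 of 14 · bbrrrbrb · max L 37/32 · min R 19/16 so 75/64
9 of 14 · bbrrrbrbr · max L 37/32 · min R 75/64 so 149/128
10 of 14 · bbrrrbrbrb · max L 149/128 · min R 75/64 so 299/256
11 of 14 · bbrrrbrbrbr · max L 149/128 · min R 299/256 so 597/512
12 of 14 · bbrrrbrbrbrr · max L 149/128 · min R 597/512 so 1193/1024
13 of 14 · bbrrrbrbrbrrb · max L 1193/1024 · min R 597/512 so 2387/2048
14 of 14 · bbrrrbrbrbrrbb · max L 2387/2048 · min R 597/512 so 4775/4096

4775/4096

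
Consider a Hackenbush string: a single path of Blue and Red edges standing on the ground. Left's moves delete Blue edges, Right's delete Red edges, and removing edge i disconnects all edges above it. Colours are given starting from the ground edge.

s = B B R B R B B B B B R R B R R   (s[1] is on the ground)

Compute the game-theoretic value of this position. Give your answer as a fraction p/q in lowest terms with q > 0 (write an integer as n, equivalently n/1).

1 of 15 · B · max L 0 · min R +∞ => 1
2 of 15 · BB · max L 1 · min R +∞ => 2
3 of 15 · BBR · max L 1 · min R 2 => 3/2
4 of 15 · BBRB · max L 3/2 · min R 2 => 7/4
5 of 15 · BBRBR · max L 3/2 · min R 7/4 => 13/8
6 of 15 · BBRBRB · max L 13/8 · min R 7/4 => 27/16
7 of 15 · BBRBRBB · max L 27/16 · min R 7/4 => 55/32
8 of 15 · BBRBRBBB · max L 55/32 · min R 7/4 => 111/64
9 of 15 · BBRBRBBBB · max L 111/64 · min R 7/4 => 223/128
10 of 15 · BBRBRBBBBB · max L 223/128 · min R 7/4 => 447/256
11 of 15 · BBRBRBBBBBR · max L 223/128 · min R 447/256 => 893/512
12 of 15 · BBRBRBBBBBRR · max L 223/128 · min R 893/512 => 1785/1024
13 of 15 · BBRBRBBBBBRRB · max L 1785/1024 · min R 893/512 => 3571/2048
14 of 15 · BBRBRBBBBBRRBR · max L 1785/1024 · min R 3571/2048 => 7141/4096
15 of 15 · BBRBRBBBBBRRBRR · max L 1785/1024 · min R 7141/4096 => 14281/8192

14281/8192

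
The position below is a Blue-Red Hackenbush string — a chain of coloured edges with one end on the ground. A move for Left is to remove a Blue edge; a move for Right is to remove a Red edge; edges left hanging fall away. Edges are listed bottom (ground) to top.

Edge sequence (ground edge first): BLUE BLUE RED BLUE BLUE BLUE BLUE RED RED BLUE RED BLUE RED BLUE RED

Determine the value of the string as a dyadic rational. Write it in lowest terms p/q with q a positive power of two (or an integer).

Build val(s[:k]) for k = 1..15, string s = BLUE BLUE RED BLUE BLUE BLUE BLUE RED RED BLUE RED BLUE RED BLUE RED.
1 of 15 · B · max L 0 · min R +∞ so 1
2 of 15 · BB · max L 1 · min R +∞ so 2
3 of 15 · BBR · max L 1 · min R 2 so 3/2
4 of 15 · BBRB · max L 3/2 · min R 2 so 7/4
5 of 15 · BBRBB · max L 7/4 · min R 2 so 15/8
6 of 15 · BBRBBB · max L 15/8 · min R 2 so 31/16
7 of 15 · BBRBBBB · max L 31/16 · min R 2 so 63/32
8 of 15 · BBRBBBBR · max L 31/16 · min R 63/32 so 125/64
9 of 15 · BBRBBBBRR · max L 31/16 · min R 125/64 so 249/128
10 of 15 · BBRBBBBRRB · max L 249/128 · min R 125/64 so 499/256
11 of 15 · BBRBBBBRRBR · max L 249/128 · min R 499/256 so 997/512
12 of 15 · BBRBBBBRRBRB · max L 997/512 · min R 499/256 so 1995/1024
13 of 15 · BBRBBBBRRBRBR · max L 997/512 · min R 1995/1024 so 3989/2048
14 of 15 · BBRBBBBRRBRBRB · max L 3989/2048 · min R 1995/1024 so 7979/4096
15 of 15 · BBRBBBBRRBRBRBR · max L 3989/2048 · min R 7979/4096 so 15957/8192

15957/8192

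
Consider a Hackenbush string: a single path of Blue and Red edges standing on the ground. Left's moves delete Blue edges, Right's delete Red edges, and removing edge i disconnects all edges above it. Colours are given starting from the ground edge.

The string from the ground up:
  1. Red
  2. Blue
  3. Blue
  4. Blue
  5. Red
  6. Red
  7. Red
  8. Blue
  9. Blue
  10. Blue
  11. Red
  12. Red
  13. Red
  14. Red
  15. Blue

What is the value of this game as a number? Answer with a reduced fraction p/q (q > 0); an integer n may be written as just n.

-3645/16384

R: Left { ∅ }, Right { 0 } so simplest -1
RB: Left { -1 }, Right { 0 } so simplest -1/2
RBB: Left { -1; -1/2 }, Right { 0 } so simplest -1/4
RBBB: Left { -1; -1/2; -1/4 }, Right { 0 } so simplest -1/8
RBBBR: Left { -1; -1/2; -1/4 }, Right { -1/8; 0 } so simplest -3/16
RBBBRR: Left { -1; -1/2; -1/4 }, Right { -3/16; -1/8; 0 } so simplest -7/32
RBBBRRR: Left { -1; -1/2; -1/4 }, Right { -7/32; -3/16; -1/8; 0 } so simplest -15/64
RBBBRRRB: Left { -1; -1/2; -1/4; -15/64 }, Right { -7/32; -3/16; -1/8; 0 } so simplest -29/128
RBBBRRRBB: Left { -1; -1/2; -1/4; -15/64; -29/128 }, Right { -7/32; -3/16; -1/8; 0 } so simplest -57/256
RBBBRRRBBB: Left { -1; -1/2; -1/4; -15/64; -29/128; -57/256 }, Right { -7/32; -3/16; -1/8; 0 } so simplest -113/512
RBBBRRRBBBR: Left { -1; -1/2; -1/4; -15/64; -29/128; -57/256 }, Right { -113/512; -7/32; -3/16; -1/8; 0 } so simplest -227/1024
RBBBRRRBBBRR: Left { -1; -1/2; -1/4; -15/64; -29/128; -57/256 }, Right { -227/1024; -113/512; -7/32; -3/16; -1/8; 0 } so simplest -455/2048
RBBBRRRBBBRRR: Left { -1; -1/2; -1/4; -15/64; -29/128; -57/256 }, Right { -455/2048; -227/1024; -113/512; -7/32; -3/16; -1/8; 0 } so simplest -911/4096
RBBBRRRBBBRRRR: Left { -1; -1/2; -1/4; -15/64; -29/128; -57/256 }, Right { -911/4096; -455/2048; -227/1024; -113/512; -7/32; -3/16; -1/8; 0 } so simplest -1823/8192
RBBBRRRBBBRRRRB: Left { -1; -1/2; -1/4; -15/64; -29/128; -57/256; -1823/8192 }, Right { -911/4096; -455/2048; -227/1024; -113/512; -7/32; -3/16; -1/8; 0 } so simplest -3645/16384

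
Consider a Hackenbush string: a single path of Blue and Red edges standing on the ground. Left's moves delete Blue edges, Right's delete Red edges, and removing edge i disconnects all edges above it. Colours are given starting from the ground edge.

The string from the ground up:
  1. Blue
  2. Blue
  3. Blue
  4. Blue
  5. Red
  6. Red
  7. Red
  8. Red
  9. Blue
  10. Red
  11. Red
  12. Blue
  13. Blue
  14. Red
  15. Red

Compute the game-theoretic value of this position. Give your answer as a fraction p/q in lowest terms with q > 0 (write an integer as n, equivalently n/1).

Prefix values for Blue Blue Blue Blue Red Red Red Red Blue Red Red Blue Blue Red Red via {L|R} + simplicity:
step 1: add Blue to get B; options L={ 0 } R={ (no moves) } — 1
step 2: add Blue to get BB; options L={ 0 1 } R={ (no moves) } — 2
step 3: add Blue to get BBB; options L={ 0 1 2 } R={ (no moves) } — 3
step 4: add Blue to get BBBB; options L={ 0 1 2 3 } R={ (no moves) } — 4
step 5: add Red to get BBBBR; options L={ 0 1 2 3 } R={ 4 } — 7/2
step 6: add Red to get BBBBRR; options L={ 0 1 2 3 } R={ 7/2 4 } — 13/4
step 7: add Red to get BBBBRRR; options L={ 0 1 2 3 } R={ 13/4 7/2 4 } — 25/8
step 8: add Red to get BBBBRRRR; options L={ 0 1 2 3 } R={ 25/8 13/4 7/2 4 } — 49/16
step 9: add Blue to get BBBBRRRRB; options L={ 0 1 2 3 49/16 } R={ 25/8 13/4 7/2 4 } — 99/32
step 10: add Red to get BBBBRRRRBR; options L={ 0 1 2 3 49/16 } R={ 99/32 25/8 13/4 7/2 4 } — 197/64
step 11: add Red to get BBBBRRRRBRR; options L={ 0 1 2 3 49/16 } R={ 197/64 99/32 25/8 13/4 7/2 4 } — 393/128
step 12: add Blue to get BBBBRRRRBRRB; options L={ 0 1 2 3 49/16 393/128 } R={ 197/64 99/32 25/8 13/4 7/2 4 } — 787/256
step 13: add Blue to get BBBBRRRRBRRBB; options L={ 0 1 2 3 49/16 393/128 787/256 } R={ 197/64 99/32 25/8 13/4 7/2 4 } — 1575/512
step 14: add Red to get BBBBRRRRBRRBBR; options L={ 0 1 2 3 49/16 393/128 787/256 } R={ 1575/512 197/64 99/32 25/8 13/4 7/2 4 } — 3149/1024
step 15: add Red to get BBBBRRRRBRRBBRR; options L={ 0 1 2 3 49/16 393/128 787/256 } R={ 3149/1024 1575/512 197/64 99/32 25/8 13/4 7/2 4 } — 6297/2048

6297/2048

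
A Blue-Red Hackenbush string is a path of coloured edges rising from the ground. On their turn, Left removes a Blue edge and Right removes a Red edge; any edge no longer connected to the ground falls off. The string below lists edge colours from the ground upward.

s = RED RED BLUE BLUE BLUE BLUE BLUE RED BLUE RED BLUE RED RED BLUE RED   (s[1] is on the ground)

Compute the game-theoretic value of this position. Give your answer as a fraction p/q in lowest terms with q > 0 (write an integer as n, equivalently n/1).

R: Left { ∅ }, Right { 0 } — simplest -1
RR: Left { ∅ }, Right { -1,0 } — simplest -2
RRB: Left { -2 }, Right { -1,0 } — simplest -3/2
RRBB: Left { -2,-3/2 }, Right { -1,0 } — simplest -5/4
RRBBB: Left { -2,-3/2,-5/4 }, Right { -1,0 } — simplest -9/8
RRBBBB: Left { -2,-3/2,-5/4,-9/8 }, Right { -1,0 } — simplest -17/16
RRBBBBB: Left { -2,-3/2,-5/4,-9/8,-17/16 }, Right { -1,0 } — simplest -33/32
RRBBBBBR: Left { -2,-3/2,-5/4,-9/8,-17/16 }, Right { -33/32,-1,0 } — simplest -67/64
RRBBBBBRB: Left { -2,-3/2,-5/4,-9/8,-17/16,-67/64 }, Right { -33/32,-1,0 } — simplest -133/128
RRBBBBBRBR: Left { -2,-3/2,-5/4,-9/8,-17/16,-67/64 }, Right { -133/128,-33/32,-1,0 } — simplest -267/256
RRBBBBBRBRB: Left { -2,-3/2,-5/4,-9/8,-17/16,-67/64,-267/256 }, Right { -133/128,-33/32,-1,0 } — simplest -533/512
RRBBBBBRBRBR: Left { -2,-3/2,-5/4,-9/8,-17/16,-67/64,-267/256 }, Right { -533/512,-133/128,-33/32,-1,0 } — simplest -1067/1024
RRBBBBBRBRBRR: Left { -2,-3/2,-5/4,-9/8,-17/16,-67/64,-267/256 }, Right { -1067/1024,-533/512,-133/128,-33/32,-1,0 } — simplest -2135/2048
RRBBBBBRBRBRRB: Left { -2,-3/2,-5/4,-9/8,-17/16,-67/64,-267/256,-2135/2048 }, Right { -1067/1024,-533/512,-133/128,-33/32,-1,0 } — simplest -4269/4096
RRBBBBBRBRBRRBR: Left { -2,-3/2,-5/4,-9/8,-17/16,-67/64,-267/256,-2135/2048 }, Right { -4269/4096,-1067/1024,-533/512,-133/128,-33/32,-1,0 } — simplest -8539/8192

-8539/8192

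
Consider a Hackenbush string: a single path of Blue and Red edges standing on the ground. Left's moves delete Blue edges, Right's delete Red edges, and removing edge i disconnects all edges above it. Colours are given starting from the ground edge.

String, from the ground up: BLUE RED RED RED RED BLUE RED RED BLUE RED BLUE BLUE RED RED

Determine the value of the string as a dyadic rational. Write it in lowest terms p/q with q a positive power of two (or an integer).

g_1 [B]  L=[0]  R=[none]  => 1
g_2 [BR]  L=[0]  R=[1]  => 1/2
g_3 [BRR]  L=[0]  R=[1/2, 1]  => 1/4
g_4 [BRRR]  L=[0]  R=[1/4, 1/2, 1]  => 1/8
g_5 [BRRRR]  L=[0]  R=[1/8, 1/4, 1/2, 1]  => 1/16
g_6 [BRRRRB]  L=[0, 1/16]  R=[1/8, 1/4, 1/2, 1]  => 3/32
g_7 [BRRRRBR]  L=[0, 1/16]  R=[3/32, 1/8, 1/4, 1/2, 1]  => 5/64
g_8 [BRRRRBRR]  L=[0, 1/16]  R=[5/64, 3/32, 1/8, 1/4, 1/2, 1]  => 9/128
g_9 [BRRRRBRRB]  L=[0, 1/16, 9/128]  R=[5/64, 3/32, 1/8, 1/4, 1/2, 1]  => 19/256
g_10 [BRRRRBRRBR]  L=[0, 1/16, 9/128]  R=[19/256, 5/64, 3/32, 1/8, 1/4, 1/2, 1]  => 37/512
g_11 [BRRRRBRRBRB]  L=[0, 1/16, 9/128, 37/512]  R=[19/256, 5/64, 3/32, 1/8, 1/4, 1/2, 1]  => 75/1024
g_12 [BRRRRBRRBRBB]  L=[0, 1/16, 9/128, 37/512, 75/1024]  R=[19/256, 5/64, 3/32, 1/8, 1/4, 1/2, 1]  => 151/2048
g_13 [BRRRRBRRBRBBR]  L=[0, 1/16, 9/128, 37/512, 75/1024]  R=[151/2048, 19/256, 5/64, 3/32, 1/8, 1/4, 1/2, 1]  => 301/4096
g_14 [BRRRRBRRBRBBRR]  L=[0, 1/16, 9/128, 37/512, 75/1024]  R=[301/4096, 151/2048, 19/256, 5/64, 3/32, 1/8, 1/4, 1/2, 1]  => 601/8192

601/8192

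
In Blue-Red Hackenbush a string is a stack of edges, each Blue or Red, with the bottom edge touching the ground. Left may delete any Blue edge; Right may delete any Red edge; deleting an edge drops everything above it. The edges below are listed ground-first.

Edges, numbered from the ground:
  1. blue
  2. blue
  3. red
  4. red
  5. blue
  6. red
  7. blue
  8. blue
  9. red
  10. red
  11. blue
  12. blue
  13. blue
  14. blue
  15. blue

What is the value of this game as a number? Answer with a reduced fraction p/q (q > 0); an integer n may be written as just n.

Recurse on prefixes of the 15-edge string blue blue red red blue red blue blue red red blue blue blue blue blue:
value(b) = { 0 | none } so 1
value(bb) = { 0, 1 | none } so 2
value(bbr) = { 0, 1 | 2 } so 3/2
value(bbrr) = { 0, 1 | 3/2, 2 } so 5/4
value(bbrrb) = { 0, 1, 5/4 | 3/2, 2 } so 11/8
value(bbrrbr) = { 0, 1, 5/4 | 11/8, 3/2, 2 } so 21/16
value(bbrrbrb) = { 0, 1, 5/4, 21/16 | 11/8, 3/2, 2 } so 43/32
value(bbrrbrbb) = { 0, 1, 5/4, 21/16, 43/32 | 11/8, 3/2, 2 } so 87/64
value(bbrrbrbbr) = { 0, 1, 5/4, 21/16, 43/32 | 87/64, 11/8, 3/2, 2 } so 173/128
value(bbrrbrbbrr) = { 0, 1, 5/4, 21/16, 43/32 | 173/128, 87/64, 11/8, 3/2, 2 } so 345/256
value(bbrrbrbbrrb) = { 0, 1, 5/4, 21/16, 43/32, 345/256 | 173/128, 87/64, 11/8, 3/2, 2 } so 691/512
value(bbrrbrbbrrbb) = { 0, 1, 5/4, 21/16, 43/32, 345/256, 691/512 | 173/128, 87/64, 11/8, 3/2, 2 } so 1383/1024
value(bbrrbrbbrrbbb) = { 0, 1, 5/4, 21/16, 43/32, 345/256, 691/512, 1383/1024 | 173/128, 87/64, 11/8, 3/2, 2 } so 2767/2048
value(bbrrbrbbrrbbbb) = { 0, 1, 5/4, 21/16, 43/32, 345/256, 691/512, 1383/1024, 2767/2048 | 173/128, 87/64, 11/8, 3/2, 2 } so 5535/4096
value(bbrrbrbbrrbbbbb) = { 0, 1, 5/4, 21/16, 43/32, 345/256, 691/512, 1383/1024, 2767/2048, 5535/4096 | 173/128, 87/64, 11/8, 3/2, 2 } so 11071/8192

11071/8192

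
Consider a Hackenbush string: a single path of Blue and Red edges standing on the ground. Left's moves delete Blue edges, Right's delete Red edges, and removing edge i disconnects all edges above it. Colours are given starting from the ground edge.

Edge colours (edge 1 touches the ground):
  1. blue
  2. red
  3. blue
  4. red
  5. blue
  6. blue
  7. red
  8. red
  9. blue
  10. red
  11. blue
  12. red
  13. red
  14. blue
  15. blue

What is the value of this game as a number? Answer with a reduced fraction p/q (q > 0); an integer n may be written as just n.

11431/16384

Recurse on prefixes of the 15-edge string blue red blue red blue blue red red blue red blue red red blue blue:
1 of 15 · b · max L 0 · min R +∞ -> 1
2 of 15 · br · max L 0 · min R 1 -> 1/2
3 of 15 · brb · max L 1/2 · min R 1 -> 3/4
4 of 15 · brbr · max L 1/2 · min R 3/4 -> 5/8
5 of 15 · brbrb · max L 5/8 · min R 3/4 -> 11/16
6 of 15 · brbrbb · max L 11/16 · min R 3/4 -> 23/32
7 of 15 · brbrbbr · max L 11/16 · min R 23/32 -> 45/64
8 of 15 · brbrbbrr · max L 11/16 · min R 45/64 -> 89/128
9 of 15 · brbrbbrrb · max L 89/128 · min R 45/64 -> 179/256
10 of 15 · brbrbbrrbr · max L 89/128 · min R 179/256 -> 357/512
11 of 15 · brbrbbrrbrb · max L 357/512 · min R 179/256 -> 715/1024
12 of 15 · brbrbbrrbrbr · max L 357/512 · min R 715/1024 -> 1429/2048
13 of 15 · brbrbbrrbrbrr · max L 357/512 · min R 1429/2048 -> 2857/4096
14 of 15 · brbrbbrrbrbrrb · max L 2857/4096 · min R 1429/2048 -> 5715/8192
15 of 15 · brbrbbrrbrbrrbb · max L 5715/8192 · min R 1429/2048 -> 11431/16384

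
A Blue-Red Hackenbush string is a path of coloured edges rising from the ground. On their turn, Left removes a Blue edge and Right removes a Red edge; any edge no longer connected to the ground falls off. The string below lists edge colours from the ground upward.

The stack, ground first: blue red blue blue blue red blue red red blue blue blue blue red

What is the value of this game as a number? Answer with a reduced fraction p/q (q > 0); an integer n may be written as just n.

7485/8192

Build g(s[:k]) for k = 1..14, string s = blue red blue blue blue red blue red red blue blue blue blue red.
edge 1 of 14 (blue): { 0 | none } => 1
edge 2 of 14 (red): { 0 | 1 } => 1/2
edge 3 of 14 (blue): { 0,1/2 | 1 } => 3/4
edge 4 of 14 (blue): { 0,1/2,3/4 | 1 } => 7/8
edge 5 of 14 (blue): { 0,1/2,3/4,7/8 | 1 } => 15/16
edge 6 of 14 (red): { 0,1/2,3/4,7/8 | 15/16,1 } => 29/32
edge 7 of 14 (blue): { 0,1/2,3/4,7/8,29/32 | 15/16,1 } => 59/64
edge 8 of 14 (red): { 0,1/2,3/4,7/8,29/32 | 59/64,15/16,1 } => 117/128
edge 9 of 14 (red): { 0,1/2,3/4,7/8,29/32 | 117/128,59/64,15/16,1 } => 233/256
edge 10 of 14 (blue): { 0,1/2,3/4,7/8,29/32,233/256 | 117/128,59/64,15/16,1 } => 467/512
edge 11 of 14 (blue): { 0,1/2,3/4,7/8,29/32,233/256,467/512 | 117/128,59/64,15/16,1 } => 935/1024
edge 12 of 14 (blue): { 0,1/2,3/4,7/8,29/32,233/256,467/512,935/1024 | 117/128,59/64,15/16,1 } => 1871/2048
edge 13 of 14 (blue): { 0,1/2,3/4,7/8,29/32,233/256,467/512,935/1024,1871/2048 | 117/128,59/64,15/16,1 } => 3743/4096
edge 14 of 14 (red): { 0,1/2,3/4,7/8,29/32,233/256,467/512,935/1024,1871/2048 | 3743/4096,117/128,59/64,15/16,1 } => 7485/8192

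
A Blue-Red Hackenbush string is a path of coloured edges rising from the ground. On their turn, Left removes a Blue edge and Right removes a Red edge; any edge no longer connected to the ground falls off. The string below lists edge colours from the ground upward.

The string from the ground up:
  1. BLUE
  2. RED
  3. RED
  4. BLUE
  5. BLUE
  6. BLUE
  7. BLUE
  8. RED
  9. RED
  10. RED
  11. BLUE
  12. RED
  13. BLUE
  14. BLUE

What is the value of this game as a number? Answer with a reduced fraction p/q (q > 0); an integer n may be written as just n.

B: Left { 0 }, Right { — } => simplest 1
BR: Left { 0 }, Right { 1 } => simplest 1/2
BRR: Left { 0 }, Right { 1/2 1 } => simplest 1/4
BRRB: Left { 0 1/4 }, Right { 1/2 1 } => simplest 3/8
BRRBB: Left { 0 1/4 3/8 }, Right { 1/2 1 } => simplest 7/16
BRRBBB: Left { 0 1/4 3/8 7/16 }, Right { 1/2 1 } => simplest 15/32
BRRBBBB: Left { 0 1/4 3/8 7/16 15/32 }, Right { 1/2 1 } => simplest 31/64
BRRBBBBR: Left { 0 1/4 3/8 7/16 15/32 }, Right { 31/64 1/2 1 } => simplest 61/128
BRRBBBBRR: Left { 0 1/4 3/8 7/16 15/32 }, Right { 61/128 31/64 1/2 1 } => simplest 121/256
BRRBBBBRRR: Left { 0 1/4 3/8 7/16 15/32 }, Right { 121/256 61/128 31/64 1/2 1 } => simplest 241/512
BRRBBBBRRRB: Left { 0 1/4 3/8 7/16 15/32 241/512 }, Right { 121/256 61/128 31/64 1/2 1 } => simplest 483/1024
BRRBBBBRRRBR: Left { 0 1/4 3/8 7/16 15/32 241/512 }, Right { 483/1024 121/256 61/128 31/64 1/2 1 } => simplest 965/2048
BRRBBBBRRRBRB: Left { 0 1/4 3/8 7/16 15/32 241/512 965/2048 }, Right { 483/1024 121/256 61/128 31/64 1/2 1 } => simplest 1931/4096
BRRBBBBRRRBRBB: Left { 0 1/4 3/8 7/16 15/32 241/512 965/2048 1931/4096 }, Right { 483/1024 121/256 61/128 31/64 1/2 1 } => simplest 3863/8192

3863/8192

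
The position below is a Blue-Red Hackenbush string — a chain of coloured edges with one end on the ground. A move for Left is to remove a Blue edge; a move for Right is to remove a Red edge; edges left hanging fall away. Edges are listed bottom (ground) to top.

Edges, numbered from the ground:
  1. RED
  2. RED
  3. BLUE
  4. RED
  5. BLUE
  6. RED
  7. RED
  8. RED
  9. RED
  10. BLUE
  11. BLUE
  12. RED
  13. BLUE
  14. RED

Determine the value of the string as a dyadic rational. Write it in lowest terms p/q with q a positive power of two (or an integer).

1 of 14 · R · max L −∞ · min R 0 ⇒ -1
2 of 14 · RR · max L −∞ · min R -1 ⇒ -2
3 of 14 · RRB · max L -2 · min R -1 ⇒ -3/2
4 of 14 · RRBR · max L -2 · min R -3/2 ⇒ -7/4
5 of 14 · RRBRB · max L -7/4 · min R -3/2 ⇒ -13/8
6 of 14 · RRBRBR · max L -7/4 · min R -13/8 ⇒ -27/16
7 of 14 · RRBRBRR · max L -7/4 · min R -27/16 ⇒ -55/32
8 of 14 · RRBRBRRR · max L -7/4 · min R -55/32 ⇒ -111/64
9 of 14 · RRBRBRRRR · max L -7/4 · min R -111/64 ⇒ -223/128
10 of 14 · RRBRBRRRRB · max L -223/128 · min R -111/64 ⇒ -445/256
11 of 14 · RRBRBRRRRBB · max L -445/256 · min R -111/64 ⇒ -889/512
12 of 14 · RRBRBRRRRBBR · max L -445/256 · min R -889/512 ⇒ -1779/1024
13 of 14 · RRBRBRRRRBBRB · max L -1779/1024 · min R -889/512 ⇒ -3557/2048
14 of 14 · RRBRBRRRRBBRBR · max L -1779/1024 · min R -3557/2048 ⇒ -7115/4096

-7115/4096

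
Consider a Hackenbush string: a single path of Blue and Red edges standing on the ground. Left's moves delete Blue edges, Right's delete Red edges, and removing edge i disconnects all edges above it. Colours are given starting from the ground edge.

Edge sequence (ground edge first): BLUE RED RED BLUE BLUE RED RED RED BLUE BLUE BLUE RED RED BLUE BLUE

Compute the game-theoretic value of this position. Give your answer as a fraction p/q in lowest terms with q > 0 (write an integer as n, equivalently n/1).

g(B) = { 0 | — } — 1
g(BR) = { 0 | 1 } — 1/2
g(BRR) = { 0 | 1/2,1 } — 1/4
g(BRRB) = { 0,1/4 | 1/2,1 } — 3/8
g(BRRBB) = { 0,1/4,3/8 | 1/2,1 } — 7/16
g(BRRBBR) = { 0,1/4,3/8 | 7/16,1/2,1 } — 13/32
g(BRRBBRR) = { 0,1/4,3/8 | 13/32,7/16,1/2,1 } — 25/64
g(BRRBBRRR) = { 0,1/4,3/8 | 25/64,13/32,7/16,1/2,1 } — 49/128
g(BRRBBRRRB) = { 0,1/4,3/8,49/128 | 25/64,13/32,7/16,1/2,1 } — 99/256
g(BRRBBRRRBB) = { 0,1/4,3/8,49/128,99/256 | 25/64,13/32,7/16,1/2,1 } — 199/512
g(BRRBBRRRBBB) = { 0,1/4,3/8,49/128,99/256,199/512 | 25/64,13/32,7/16,1/2,1 } — 399/1024
g(BRRBBRRRBBBR) = { 0,1/4,3/8,49/128,99/256,199/512 | 399/1024,25/64,13/32,7/16,1/2,1 } — 797/2048
g(BRRBBRRRBBBRR) = { 0,1/4,3/8,49/128,99/256,199/512 | 797/2048,399/1024,25/64,13/32,7/16,1/2,1 } — 1593/4096
g(BRRBBRRRBBBRRB) = { 0,1/4,3/8,49/128,99/256,199/512,1593/4096 | 797/2048,399/1024,25/64,13/32,7/16,1/2,1 } — 3187/8192
g(BRRBBRRRBBBRRBB) = { 0,1/4,3/8,49/128,99/256,199/512,1593/4096,3187/8192 | 797/2048,399/1024,25/64,13/32,7/16,1/2,1 } — 6375/16384

6375/16384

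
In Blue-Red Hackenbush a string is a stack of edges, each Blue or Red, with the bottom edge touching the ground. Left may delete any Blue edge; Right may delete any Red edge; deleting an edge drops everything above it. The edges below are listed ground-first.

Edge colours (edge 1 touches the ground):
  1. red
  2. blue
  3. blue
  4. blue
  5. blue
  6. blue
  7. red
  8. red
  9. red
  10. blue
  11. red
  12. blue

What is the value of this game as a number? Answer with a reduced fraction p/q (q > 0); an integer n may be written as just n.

Recurse on prefixes of the 12-edge string red blue blue blue blue blue red red red blue red blue:
v(r) = { ∅ | 0 } -> -1
v(rb) = { -1 | 0 } -> -1/2
v(rbb) = { -1; -1/2 | 0 } -> -1/4
v(rbbb) = { -1; -1/2; -1/4 | 0 } -> -1/8
v(rbbbb) = { -1; -1/2; -1/4; -1/8 | 0 } -> -1/16
v(rbbbbb) = { -1; -1/2; -1/4; -1/8; -1/16 | 0 } -> -1/32
v(rbbbbbr) = { -1; -1/2; -1/4; -1/8; -1/16 | -1/32; 0 } -> -3/64
v(rbbbbbrr) = { -1; -1/2; -1/4; -1/8; -1/16 | -3/64; -1/32; 0 } -> -7/128
v(rbbbbbrrr) = { -1; -1/2; -1/4; -1/8; -1/16 | -7/128; -3/64; -1/32; 0 } -> -15/256
v(rbbbbbrrrb) = { -1; -1/2; -1/4; -1/8; -1/16; -15/256 | -7/128; -3/64; -1/32; 0 } -> -29/512
v(rbbbbbrrrbr) = { -1; -1/2; -1/4; -1/8; -1/16; -15/256 | -29/512; -7/128; -3/64; -1/32; 0 } -> -59/1024
v(rbbbbbrrrbrb) = { -1; -1/2; -1/4; -1/8; -1/16; -15/256; -59/1024 | -29/512; -7/128; -3/64; -1/32; 0 } -> -117/2048

-117/2048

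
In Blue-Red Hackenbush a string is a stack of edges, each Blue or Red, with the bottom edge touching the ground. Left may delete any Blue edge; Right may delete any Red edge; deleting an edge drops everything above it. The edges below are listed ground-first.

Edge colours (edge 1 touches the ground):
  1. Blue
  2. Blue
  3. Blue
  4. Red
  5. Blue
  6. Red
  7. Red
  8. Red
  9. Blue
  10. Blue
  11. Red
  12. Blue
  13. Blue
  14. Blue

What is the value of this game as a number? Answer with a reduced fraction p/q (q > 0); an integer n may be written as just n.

edge 1 of 14 (Blue): { 0 | — } so 1
edge 2 of 14 (Blue): { 0, 1 | — } so 2
edge 3 of 14 (Blue): { 0, 1, 2 | — } so 3
edge 4 of 14 (Red): { 0, 1, 2 | 3 } so 5/2
edge 5 of 14 (Blue): { 0, 1, 2, 5/2 | 3 } so 11/4
edge 6 of 14 (Red): { 0, 1, 2, 5/2 | 11/4, 3 } so 21/8
edge 7 of 14 (Red): { 0, 1, 2, 5/2 | 21/8, 11/4, 3 } so 41/16
edge 8 of 14 (Red): { 0, 1, 2, 5/2 | 41/16, 21/8, 11/4, 3 } so 81/32
edge 9 of 14 (Blue): { 0, 1, 2, 5/2, 81/32 | 41/16, 21/8, 11/4, 3 } so 163/64
edge 10 of 14 (Blue): { 0, 1, 2, 5/2, 81/32, 163/64 | 41/16, 21/8, 11/4, 3 } so 327/128
edge 11 of 14 (Red): { 0, 1, 2, 5/2, 81/32, 163/64 | 327/128, 41/16, 21/8, 11/4, 3 } so 653/256
edge 12 of 14 (Blue): { 0, 1, 2, 5/2, 81/32, 163/64, 653/256 | 327/128, 41/16, 21/8, 11/4, 3 } so 1307/512
edge 13 of 14 (Blue): { 0, 1, 2, 5/2, 81/32, 163/64, 653/256, 1307/512 | 327/128, 41/16, 21/8, 11/4, 3 } so 2615/1024
edge 14 of 14 (Blue): { 0, 1, 2, 5/2, 81/32, 163/64, 653/256, 1307/512, 2615/1024 | 327/128, 41/16, 21/8, 11/4, 3 } so 5231/2048

5231/2048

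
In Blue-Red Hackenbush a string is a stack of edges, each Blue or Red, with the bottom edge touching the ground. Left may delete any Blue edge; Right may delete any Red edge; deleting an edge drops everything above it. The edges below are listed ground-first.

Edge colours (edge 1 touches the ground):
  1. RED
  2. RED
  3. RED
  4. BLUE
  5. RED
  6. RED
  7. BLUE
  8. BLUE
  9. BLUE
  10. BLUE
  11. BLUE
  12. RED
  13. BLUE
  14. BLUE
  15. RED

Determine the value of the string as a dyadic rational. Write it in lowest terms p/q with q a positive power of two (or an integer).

-11283/4096

Build value(s[:k]) for k = 1..15, string s = RED RED RED BLUE RED RED BLUE BLUE BLUE BLUE BLUE RED BLUE BLUE RED.
R: Left { ∅ }, Right { 0 } so simplest -1
RR: Left { ∅ }, Right { -1; 0 } so simplest -2
RRR: Left { ∅ }, Right { -2; -1; 0 } so simplest -3
RRRB: Left { -3 }, Right { -2; -1; 0 } so simplest -5/2
RRRBR: Left { -3 }, Right { -5/2; -2; -1; 0 } so simplest -11/4
RRRBRR: Left { -3 }, Right { -11/4; -5/2; -2; -1; 0 } so simplest -23/8
RRRBRRB: Left { -3; -23/8 }, Right { -11/4; -5/2; -2; -1; 0 } so simplest -45/16
RRRBRRBB: Left { -3; -23/8; -45/16 }, Right { -11/4; -5/2; -2; -1; 0 } so simplest -89/32
RRRBRRBBB: Left { -3; -23/8; -45/16; -89/32 }, Right { -11/4; -5/2; -2; -1; 0 } so simplest -177/64
RRRBRRBBBB: Left { -3; -23/8; -45/16; -89/32; -177/64 }, Right { -11/4; -5/2; -2; -1; 0 } so simplest -353/128
RRRBRRBBBBB: Left { -3; -23/8; -45/16; -89/32; -177/64; -353/128 }, Right { -11/4; -5/2; -2; -1; 0 } so simplest -705/256
RRRBRRBBBBBR: Left { -3; -23/8; -45/16; -89/32; -177/64; -353/128 }, Right { -705/256; -11/4; -5/2; -2; -1; 0 } so simplest -1411/512
RRRBRRBBBBBRB: Left { -3; -23/8; -45/16; -89/32; -177/64; -353/128; -1411/512 }, Right { -705/256; -11/4; -5/2; -2; -1; 0 } so simplest -2821/1024
RRRBRRBBBBBRBB: Left { -3; -23/8; -45/16; -89/32; -177/64; -353/128; -1411/512; -2821/1024 }, Right { -705/256; -11/4; -5/2; -2; -1; 0 } so simplest -5641/2048
RRRBRRBBBBBRBBR: Left { -3; -23/8; -45/16; -89/32; -177/64; -353/128; -1411/512; -2821/1024 }, Right { -5641/2048; -705/256; -11/4; -5/2; -2; -1; 0 } so simplest -11283/4096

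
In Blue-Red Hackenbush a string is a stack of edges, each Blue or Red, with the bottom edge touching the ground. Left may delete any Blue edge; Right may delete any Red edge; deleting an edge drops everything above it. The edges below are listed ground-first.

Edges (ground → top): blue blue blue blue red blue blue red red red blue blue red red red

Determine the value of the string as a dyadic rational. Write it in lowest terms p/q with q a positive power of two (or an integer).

step 1: add blue to get b; options L={ 0 } R={ none } ⇒ 1
step 2: add blue to get bb; options L={ 0; 1 } R={ none } ⇒ 2
step 3: add blue to get bbb; options L={ 0; 1; 2 } R={ none } ⇒ 3
step 4: add blue to get bbbb; options L={ 0; 1; 2; 3 } R={ none } ⇒ 4
step 5: add red to get bbbbr; options L={ 0; 1; 2; 3 } R={ 4 } ⇒ 7/2
step 6: add blue to get bbbbrb; options L={ 0; 1; 2; 3; 7/2 } R={ 4 } ⇒ 15/4
step 7: add blue to get bbbbrbb; options L={ 0; 1; 2; 3; 7/2; 15/4 } R={ 4 } ⇒ 31/8
step 8: add red to get bbbbrbbr; options L={ 0; 1; 2; 3; 7/2; 15/4 } R={ 31/8; 4 } ⇒ 61/16
step 9: add red to get bbbbrbbrr; options L={ 0; 1; 2; 3; 7/2; 15/4 } R={ 61/16; 31/8; 4 } ⇒ 121/32
step 10: add red to get bbbbrbbrrr; options L={ 0; 1; 2; 3; 7/2; 15/4 } R={ 121/32; 61/16; 31/8; 4 } ⇒ 241/64
step 11: add blue to get bbbbrbbrrrb; options L={ 0; 1; 2; 3; 7/2; 15/4; 241/64 } R={ 121/32; 61/16; 31/8; 4 } ⇒ 483/128
step 12: add blue to get bbbbrbbrrrbb; options L={ 0; 1; 2; 3; 7/2; 15/4; 241/64; 483/128 } R={ 121/32; 61/16; 31/8; 4 } ⇒ 967/256
step 13: add red to get bbbbrbbrrrbbr; options L={ 0; 1; 2; 3; 7/2; 15/4; 241/64; 483/128 } R={ 967/256; 121/32; 61/16; 31/8; 4 } ⇒ 1933/512
step 14: add red to get bbbbrbbrrrbbrr; options L={ 0; 1; 2; 3; 7/2; 15/4; 241/64; 483/128 } R={ 1933/512; 967/256; 121/32; 61/16; 31/8; 4 } ⇒ 3865/1024
step 15: add red to get bbbbrbbrrrbbrrr; options L={ 0; 1; 2; 3; 7/2; 15/4; 241/64; 483/128 } R={ 3865/1024; 1933/512; 967/256; 121/32; 61/16; 31/8; 4 } ⇒ 7729/2048

7729/2048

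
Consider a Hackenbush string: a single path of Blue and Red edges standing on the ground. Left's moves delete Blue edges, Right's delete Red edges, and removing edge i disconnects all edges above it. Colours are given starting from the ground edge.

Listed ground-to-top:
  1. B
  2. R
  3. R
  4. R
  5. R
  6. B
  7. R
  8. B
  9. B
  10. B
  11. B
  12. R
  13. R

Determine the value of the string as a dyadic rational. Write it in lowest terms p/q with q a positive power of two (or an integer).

Prefix values for B R R R R B R B B B B R R via {L|R} + simplicity:
B: Left { 0 }, Right { (no moves) } -> simplest 1
BR: Left { 0 }, Right { 1 } -> simplest 1/2
BRR: Left { 0 }, Right { 1/2,1 } -> simplest 1/4
BRRR: Left { 0 }, Right { 1/4,1/2,1 } -> simplest 1/8
BRRRR: Left { 0 }, Right { 1/8,1/4,1/2,1 } -> simplest 1/16
BRRRRB: Left { 0,1/16 }, Right { 1/8,1/4,1/2,1 } -> simplest 3/32
BRRRRBR: Left { 0,1/16 }, Right { 3/32,1/8,1/4,1/2,1 } -> simplest 5/64
BRRRRBRB: Left { 0,1/16,5/64 }, Right { 3/32,1/8,1/4,1/2,1 } -> simplest 11/128
BRRRRBRBB: Left { 0,1/16,5/64,11/128 }, Right { 3/32,1/8,1/4,1/2,1 } -> simplest 23/256
BRRRRBRBBB: Left { 0,1/16,5/64,11/128,23/256 }, Right { 3/32,1/8,1/4,1/2,1 } -> simplest 47/512
BRRRRBRBBBB: Left { 0,1/16,5/64,11/128,23/256,47/512 }, Right { 3/32,1/8,1/4,1/2,1 } -> simplest 95/1024
BRRRRBRBBBBR: Left { 0,1/16,5/64,11/128,23/256,47/512 }, Right { 95/1024,3/32,1/8,1/4,1/2,1 } -> simplest 189/2048
BRRRRBRBBBBRR: Left { 0,1/16,5/64,11/128,23/256,47/512 }, Right { 189/2048,95/1024,3/32,1/8,1/4,1/2,1 } -> simplest 377/4096

377/4096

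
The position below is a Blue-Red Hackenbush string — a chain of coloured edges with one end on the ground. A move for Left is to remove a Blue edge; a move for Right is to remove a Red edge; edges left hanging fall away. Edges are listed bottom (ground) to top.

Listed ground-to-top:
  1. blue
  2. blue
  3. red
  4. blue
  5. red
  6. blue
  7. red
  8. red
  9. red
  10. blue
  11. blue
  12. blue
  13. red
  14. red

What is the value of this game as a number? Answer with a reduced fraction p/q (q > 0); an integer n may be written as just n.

6713/4096

1 of 14 · b · max L 0 · min R +∞ => 1
2 of 14 · bb · max L 1 · min R +∞ => 2
3 of 14 · bbr · max L 1 · min R 2 => 3/2
4 of 14 · bbrb · max L 3/2 · min R 2 => 7/4
5 of 14 · bbrbr · max L 3/2 · min R 7/4 => 13/8
6 of 14 · bbrbrb · max L 13/8 · min R 7/4 => 27/16
7 of 14 · bbrbrbr · max L 13/8 · min R 27/16 => 53/32
8 of 14 · bbrbrbrr · max L 13/8 · min R 53/32 => 105/64
9 of 14 · bbrbrbrrr · max L 13/8 · min R 105/64 => 209/128
10 of 14 · bbrbrbrrrb · max L 209/128 · min R 105/64 => 419/256
11 of 14 · bbrbrbrrrbb · max L 419/256 · min R 105/64 => 839/512
12 of 14 · bbrbrbrrrbbb · max L 839/512 · min R 105/64 => 1679/1024
13 of 14 · bbrbrbrrrbbbr · max L 839/512 · min R 1679/1024 => 3357/2048
14 of 14 · bbrbrbrrrbbbrr · max L 839/512 · min R 3357/2048 => 6713/4096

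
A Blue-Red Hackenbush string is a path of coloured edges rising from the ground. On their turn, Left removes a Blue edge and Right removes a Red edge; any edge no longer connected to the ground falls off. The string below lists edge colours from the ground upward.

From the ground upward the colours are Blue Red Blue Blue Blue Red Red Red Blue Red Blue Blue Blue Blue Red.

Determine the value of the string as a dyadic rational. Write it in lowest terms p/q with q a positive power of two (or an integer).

14525/16384

B: Left { 0 }, Right { (no moves) } gives simplest 1
BR: Left { 0 }, Right { 1 } gives simplest 1/2
BRB: Left { 0,1/2 }, Right { 1 } gives simplest 3/4
BRBB: Left { 0,1/2,3/4 }, Right { 1 } gives simplest 7/8
BRBBB: Left { 0,1/2,3/4,7/8 }, Right { 1 } gives simplest 15/16
BRBBBR: Left { 0,1/2,3/4,7/8 }, Right { 15/16,1 } gives simplest 29/32
BRBBBRR: Left { 0,1/2,3/4,7/8 }, Right { 29/32,15/16,1 } gives simplest 57/64
BRBBBRRR: Left { 0,1/2,3/4,7/8 }, Right { 57/64,29/32,15/16,1 } gives simplest 113/128
BRBBBRRRB: Left { 0,1/2,3/4,7/8,113/128 }, Right { 57/64,29/32,15/16,1 } gives simplest 227/256
BRBBBRRRBR: Left { 0,1/2,3/4,7/8,113/128 }, Right { 227/256,57/64,29/32,15/16,1 } gives simplest 453/512
BRBBBRRRBRB: Left { 0,1/2,3/4,7/8,113/128,453/512 }, Right { 227/256,57/64,29/32,15/16,1 } gives simplest 907/1024
BRBBBRRRBRBB: Left { 0,1/2,3/4,7/8,113/128,453/512,907/1024 }, Right { 227/256,57/64,29/32,15/16,1 } gives simplest 1815/2048
BRBBBRRRBRBBB: Left { 0,1/2,3/4,7/8,113/128,453/512,907/1024,1815/2048 }, Right { 227/256,57/64,29/32,15/16,1 } gives simplest 3631/4096
BRBBBRRRBRBBBB: Left { 0,1/2,3/4,7/8,113/128,453/512,907/1024,1815/2048,3631/4096 }, Right { 227/256,57/64,29/32,15/16,1 } gives simplest 7263/8192
BRBBBRRRBRBBBBR: Left { 0,1/2,3/4,7/8,113/128,453/512,907/1024,1815/2048,3631/4096 }, Right { 7263/8192,227/256,57/64,29/32,15/16,1 } gives simplest 14525/16384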